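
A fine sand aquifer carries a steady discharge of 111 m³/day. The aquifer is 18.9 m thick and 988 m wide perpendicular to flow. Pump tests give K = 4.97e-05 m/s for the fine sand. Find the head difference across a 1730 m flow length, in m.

2.39

Convert K: 4.97e-05 m/s × 86400 = 4.294 m/day.
Cross-sectional area A = 988 × 18.9 = 18673 m².
From Q = K·A·i, i = Q / (K·A) = 111 / (4.294 × 18673) = 0.001384.
Head loss Δh = i · L = 0.001384 × 1730 = 2.395 m.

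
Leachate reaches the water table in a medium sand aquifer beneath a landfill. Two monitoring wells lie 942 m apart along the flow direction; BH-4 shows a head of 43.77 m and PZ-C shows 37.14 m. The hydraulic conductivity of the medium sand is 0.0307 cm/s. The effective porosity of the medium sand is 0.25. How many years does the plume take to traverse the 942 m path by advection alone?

Convert K: 0.0307 cm/s × 864 = 26.52 m/day.
Hydraulic gradient i = (43.77 − 37.14) / 942 = 6.63 / 942 = 0.007038.
Darcy flux q = K · i = 26.52 × 0.007038 = 0.1867 m/day.
Seepage velocity v = q / n_e = 0.1867 / 0.25 = 0.7467 m/day.
Travel time t = L / v = 942 / 0.7467 = 1261 days = 3.454 years.

3.45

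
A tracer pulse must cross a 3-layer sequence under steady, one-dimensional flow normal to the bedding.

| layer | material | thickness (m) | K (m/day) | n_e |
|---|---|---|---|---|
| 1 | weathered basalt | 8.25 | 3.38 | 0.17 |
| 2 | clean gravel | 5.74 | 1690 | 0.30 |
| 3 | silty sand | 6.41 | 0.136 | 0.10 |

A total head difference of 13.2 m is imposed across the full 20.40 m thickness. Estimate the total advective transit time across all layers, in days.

With flow normal to the layers, continuity requires the same specific discharge q through every layer.
Σ(b_i/K_i) = 8.25/3.38 + 5.74/1690 + 6.41/0.136 = 49.58 d.
q = Δh / Σ(b_i/K_i) = 13.2 / 49.58 = 0.2663 m/day.
In each layer the seepage velocity is v_i = q/n_i, so the layer transit time is t_i = b_i·n_i / q:
  layer 1 (weathered basalt): t_1 = 8.25 × 0.17 / 0.2663 = 5.268 d
  layer 2 (clean gravel): t_2 = 5.74 × 0.30 / 0.2663 = 6.467 d
  layer 3 (silty sand): t_3 = 6.41 × 0.10 / 0.2663 = 2.407 d
Total t = Σ t_i = 14.14 days.

14.1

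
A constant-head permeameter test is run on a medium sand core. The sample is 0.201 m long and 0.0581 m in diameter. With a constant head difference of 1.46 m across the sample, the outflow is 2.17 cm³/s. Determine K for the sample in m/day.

9.74

Cross-sectional area A = π·(d/2)² = π × (0.0581/2)² = 0.002651 m².
Convert discharge: 2.17 cm³/s = 2.170e-06 m³/s.
Darcy's law rearranged: K = Q·L / (A·Δh) = 2.170e-06 × 0.201 / (0.002651 × 1.46) = 0.0001127 m/s = 9.736 m/day.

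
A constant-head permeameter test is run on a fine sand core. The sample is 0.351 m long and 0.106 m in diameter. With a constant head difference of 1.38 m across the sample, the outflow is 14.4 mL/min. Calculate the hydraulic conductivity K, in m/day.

Cross-sectional area A = π·(d/2)² = π × (0.106/2)² = 0.008825 m².
Convert discharge: 14.4 mL/min = 2.400e-07 m³/s.
Darcy's law rearranged: K = Q·L / (A·Δh) = 2.400e-07 × 0.351 / (0.008825 × 1.38) = 6.917e-06 m/s = 0.5977 m/day.

0.598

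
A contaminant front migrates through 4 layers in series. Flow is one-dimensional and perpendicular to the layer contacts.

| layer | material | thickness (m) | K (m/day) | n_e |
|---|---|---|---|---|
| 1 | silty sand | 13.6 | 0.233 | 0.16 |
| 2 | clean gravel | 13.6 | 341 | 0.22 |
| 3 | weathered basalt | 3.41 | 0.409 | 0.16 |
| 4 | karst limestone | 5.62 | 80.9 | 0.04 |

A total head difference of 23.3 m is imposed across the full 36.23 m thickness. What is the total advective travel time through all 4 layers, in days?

17.0

With flow normal to the layers, continuity requires the same specific discharge q through every layer.
Σ(b_i/K_i) = 13.6/0.233 + 13.6/341 + 3.41/0.409 + 5.62/80.9 = 66.82 d.
q = Δh / Σ(b_i/K_i) = 23.3 / 66.82 = 0.3487 m/day.
In each layer the seepage velocity is v_i = q/n_i, so the layer transit time is t_i = b_i·n_i / q:
  layer 1 (silty sand): t_1 = 13.6 × 0.16 / 0.3487 = 6.240 d
  layer 2 (clean gravel): t_2 = 13.6 × 0.22 / 0.3487 = 8.580 d
  layer 3 (weathered basalt): t_3 = 3.41 × 0.16 / 0.3487 = 1.565 d
  layer 4 (karst limestone): t_4 = 5.62 × 0.04 / 0.3487 = 0.6446 d
Total t = Σ t_i = 17.03 days.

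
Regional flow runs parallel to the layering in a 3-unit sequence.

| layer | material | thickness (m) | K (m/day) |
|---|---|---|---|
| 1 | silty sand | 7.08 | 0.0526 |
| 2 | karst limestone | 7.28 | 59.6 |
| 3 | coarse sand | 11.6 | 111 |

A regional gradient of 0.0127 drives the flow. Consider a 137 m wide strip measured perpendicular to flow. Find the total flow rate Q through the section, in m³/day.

3000

Flow is parallel to layering, so each bed carries its own Darcy discharge and the transmissivities add.
Σ(K_i·b_i) = 0.0526×7.08 + 59.6×7.28 + 111×11.6 = 1722 m²/day.
Hydraulic gradient i = 0.0127.
Q = Σ(K_i·b_i) · W · i = 1722 × 137 × 0.01270 = 2996 m³/day.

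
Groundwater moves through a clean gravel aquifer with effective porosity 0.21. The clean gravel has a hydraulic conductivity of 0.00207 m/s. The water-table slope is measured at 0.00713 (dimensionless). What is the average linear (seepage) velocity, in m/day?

6.07

Convert K: 0.00207 m/s × 86400 = 178.8 m/day.
Hydraulic gradient i = 0.00713.
Darcy flux q = K · i = 178.8 × 0.007130 = 1.275 m/day.
Seepage velocity v = q / n_e = 1.275 / 0.21 = 6.072 m/day.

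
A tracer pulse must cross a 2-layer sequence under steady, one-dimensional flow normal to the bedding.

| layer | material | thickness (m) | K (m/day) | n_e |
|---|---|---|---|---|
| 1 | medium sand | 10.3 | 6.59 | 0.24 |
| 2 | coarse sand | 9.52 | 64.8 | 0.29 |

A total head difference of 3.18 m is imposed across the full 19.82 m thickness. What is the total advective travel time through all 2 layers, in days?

2.81

With flow normal to the layers, continuity requires the same specific discharge q through every layer.
Σ(b_i/K_i) = 10.3/6.59 + 9.52/64.8 = 1.710 d.
q = Δh / Σ(b_i/K_i) = 3.18 / 1.710 = 1.860 m/day.
In each layer the seepage velocity is v_i = q/n_i, so the layer transit time is t_i = b_i·n_i / q:
  layer 1 (medium sand): t_1 = 10.3 × 0.24 / 1.860 = 1.329 d
  layer 2 (coarse sand): t_2 = 9.52 × 0.29 / 1.860 = 1.484 d
Total t = Σ t_i = 2.814 days.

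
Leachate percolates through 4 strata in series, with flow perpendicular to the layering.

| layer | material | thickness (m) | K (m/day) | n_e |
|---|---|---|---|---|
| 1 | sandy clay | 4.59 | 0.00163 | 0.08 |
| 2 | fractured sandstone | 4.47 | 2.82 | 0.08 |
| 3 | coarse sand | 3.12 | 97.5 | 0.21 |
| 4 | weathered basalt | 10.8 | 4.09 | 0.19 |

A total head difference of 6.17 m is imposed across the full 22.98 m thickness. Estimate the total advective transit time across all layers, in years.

With flow normal to the layers, continuity requires the same specific discharge q through every layer.
Σ(b_i/K_i) = 4.59/0.00163 + 4.47/2.82 + 3.12/97.5 + 10.8/4.09 = 2820 d.
q = Δh / Σ(b_i/K_i) = 6.17 / 2820 = 0.002188 m/day.
In each layer the seepage velocity is v_i = q/n_i, so the layer transit time is t_i = b_i·n_i / q:
  layer 1 (sandy clay): t_1 = 4.59 × 0.08 / 0.002188 = 167.8 d
  layer 2 (fractured sandstone): t_2 = 4.47 × 0.08 / 0.002188 = 163.5 d
  layer 3 (coarse sand): t_3 = 3.12 × 0.21 / 0.002188 = 299.5 d
  layer 4 (weathered basalt): t_4 = 10.8 × 0.19 / 0.002188 = 937.9 d
Total t = Σ t_i = 1569 days = 4.295 years.

4.29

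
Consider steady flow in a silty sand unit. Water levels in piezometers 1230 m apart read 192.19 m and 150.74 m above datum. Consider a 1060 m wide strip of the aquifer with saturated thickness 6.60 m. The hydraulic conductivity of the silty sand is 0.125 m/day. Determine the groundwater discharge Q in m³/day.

29.5

Cross-sectional area A = 1060 × 6.60 = 6996 m².
Hydraulic gradient i = (192.19 − 150.74) / 1230 = 41.45 / 1230 = 0.03370.
Darcy's law: Q = K · A · i = 0.1250 × 6996 × 0.03370 = 29.47 m³/day.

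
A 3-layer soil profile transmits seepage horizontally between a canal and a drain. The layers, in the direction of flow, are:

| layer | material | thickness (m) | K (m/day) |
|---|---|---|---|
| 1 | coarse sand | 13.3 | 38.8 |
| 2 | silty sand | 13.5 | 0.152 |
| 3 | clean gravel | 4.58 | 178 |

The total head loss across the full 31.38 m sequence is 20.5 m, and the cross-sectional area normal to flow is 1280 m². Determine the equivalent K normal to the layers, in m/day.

0.352

Flow is perpendicular to layering, so the layers act in series and the equivalent K is the thickness-weighted harmonic mean.
Total thickness L = 13.3 + 13.5 + 4.58 = 31.38 m.
Σ(b_i/K_i) = 13.3/38.8 + 13.5/0.152 + 4.58/178 = 89.18 d.
K_eq = L / Σ(b_i/K_i) = 31.38 / 89.18 = 0.3519 m/day.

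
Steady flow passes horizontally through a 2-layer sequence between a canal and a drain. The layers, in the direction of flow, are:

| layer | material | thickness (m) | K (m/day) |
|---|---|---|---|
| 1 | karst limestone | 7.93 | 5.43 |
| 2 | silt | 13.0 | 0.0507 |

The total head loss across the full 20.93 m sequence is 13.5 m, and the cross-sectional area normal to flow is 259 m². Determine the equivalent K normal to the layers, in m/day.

0.0812

Flow is perpendicular to layering, so the layers act in series and the equivalent K is the thickness-weighted harmonic mean.
Total thickness L = 7.93 + 13.0 = 20.93 m.
Σ(b_i/K_i) = 7.93/5.43 + 13.0/0.0507 = 257.9 d.
K_eq = L / Σ(b_i/K_i) = 20.93 / 257.9 = 0.08116 m/day.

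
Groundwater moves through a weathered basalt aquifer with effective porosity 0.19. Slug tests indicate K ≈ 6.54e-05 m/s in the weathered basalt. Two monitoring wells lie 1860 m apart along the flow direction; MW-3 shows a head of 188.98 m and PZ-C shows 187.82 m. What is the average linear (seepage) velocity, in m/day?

Convert K: 6.54e-05 m/s × 86400 = 5.651 m/day.
Hydraulic gradient i = (188.98 − 187.82) / 1860 = 1.16 / 1860 = 0.0006237.
Darcy flux q = K · i = 5.651 × 0.0006237 = 0.003524 m/day.
Seepage velocity v = q / n_e = 0.003524 / 0.19 = 0.01855 m/day.

0.0185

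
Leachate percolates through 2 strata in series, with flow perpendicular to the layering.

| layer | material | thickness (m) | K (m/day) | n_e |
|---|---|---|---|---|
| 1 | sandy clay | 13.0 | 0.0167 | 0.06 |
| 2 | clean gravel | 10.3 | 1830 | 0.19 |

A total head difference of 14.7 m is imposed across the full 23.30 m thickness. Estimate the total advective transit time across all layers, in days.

145

With flow normal to the layers, continuity requires the same specific discharge q through every layer.
Σ(b_i/K_i) = 13.0/0.0167 + 10.3/1830 = 778.4 d.
q = Δh / Σ(b_i/K_i) = 14.7 / 778.4 = 0.01888 m/day.
In each layer the seepage velocity is v_i = q/n_i, so the layer transit time is t_i = b_i·n_i / q:
  layer 1 (sandy clay): t_1 = 13.0 × 0.06 / 0.01888 = 41.31 d
  layer 2 (clean gravel): t_2 = 10.3 × 0.19 / 0.01888 = 103.6 d
Total t = Σ t_i = 144.9 days.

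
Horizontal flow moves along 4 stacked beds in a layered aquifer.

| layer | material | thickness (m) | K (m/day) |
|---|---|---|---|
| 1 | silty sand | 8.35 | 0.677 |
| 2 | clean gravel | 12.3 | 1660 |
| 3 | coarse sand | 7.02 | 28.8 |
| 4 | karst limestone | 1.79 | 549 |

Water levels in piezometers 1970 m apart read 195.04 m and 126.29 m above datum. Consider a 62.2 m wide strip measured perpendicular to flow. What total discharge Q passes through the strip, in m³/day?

46900

Flow is parallel to layering, so each bed carries its own Darcy discharge and the transmissivities add.
Σ(K_i·b_i) = 0.677×8.35 + 1660×12.3 + 28.8×7.02 + 549×1.79 = 21609 m²/day.
Hydraulic gradient i = (195.04 − 126.29) / 1970 = 68.75 / 1970 = 0.03490.
Q = Σ(K_i·b_i) · W · i = 21609 × 62.2 × 0.03490 = 46905 m³/day.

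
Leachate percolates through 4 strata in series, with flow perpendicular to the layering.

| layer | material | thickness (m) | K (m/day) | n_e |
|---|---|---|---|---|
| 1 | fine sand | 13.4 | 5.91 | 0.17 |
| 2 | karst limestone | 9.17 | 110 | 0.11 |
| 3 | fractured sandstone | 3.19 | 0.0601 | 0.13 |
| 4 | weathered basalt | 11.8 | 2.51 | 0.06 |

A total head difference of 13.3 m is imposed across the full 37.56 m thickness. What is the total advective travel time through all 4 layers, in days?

19.9

With flow normal to the layers, continuity requires the same specific discharge q through every layer.
Σ(b_i/K_i) = 13.4/5.91 + 9.17/110 + 3.19/0.0601 + 11.8/2.51 = 60.13 d.
q = Δh / Σ(b_i/K_i) = 13.3 / 60.13 = 0.2212 m/day.
In each layer the seepage velocity is v_i = q/n_i, so the layer transit time is t_i = b_i·n_i / q:
  layer 1 (fine sand): t_1 = 13.4 × 0.17 / 0.2212 = 10.30 d
  layer 2 (karst limestone): t_2 = 9.17 × 0.11 / 0.2212 = 4.560 d
  layer 3 (fractured sandstone): t_3 = 3.19 × 0.13 / 0.2212 = 1.875 d
  layer 4 (weathered basalt): t_4 = 11.8 × 0.06 / 0.2212 = 3.201 d
Total t = Σ t_i = 19.94 days.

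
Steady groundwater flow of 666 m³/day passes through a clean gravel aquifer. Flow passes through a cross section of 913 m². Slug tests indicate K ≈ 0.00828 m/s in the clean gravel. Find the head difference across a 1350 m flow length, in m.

1.38

Convert K: 0.00828 m/s × 86400 = 715.4 m/day.
From Q = K·A·i, i = Q / (K·A) = 666 / (715.4 × 913.0) = 0.001020.
Head loss Δh = i · L = 0.001020 × 1350 = 1.377 m.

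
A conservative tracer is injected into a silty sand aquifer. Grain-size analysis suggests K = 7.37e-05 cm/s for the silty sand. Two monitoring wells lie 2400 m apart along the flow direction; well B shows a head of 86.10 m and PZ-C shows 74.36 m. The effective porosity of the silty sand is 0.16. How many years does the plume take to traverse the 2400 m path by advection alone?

3380

Convert K: 7.37e-05 cm/s × 864 = 0.06368 m/day.
Hydraulic gradient i = (86.10 − 74.36) / 2400 = 11.74 / 2400 = 0.004892.
Darcy flux q = K · i = 0.06368 × 0.004892 = 0.0003115 m/day.
Seepage velocity v = q / n_e = 0.0003115 / 0.16 = 0.001947 m/day.
Travel time t = L / v = 2400 / 0.001947 = 1.233e+06 days = 3375 years.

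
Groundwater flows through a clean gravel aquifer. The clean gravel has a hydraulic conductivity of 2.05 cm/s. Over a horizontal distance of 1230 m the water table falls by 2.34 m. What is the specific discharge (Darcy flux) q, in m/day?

3.37

Convert K: 2.05 cm/s × 864 = 1771 m/day.
Hydraulic gradient i = Δh / L = 2.34 / 1230 = 0.001902.
Specific discharge q = K · i = 1771 × 0.001902 = 3.370 m/day.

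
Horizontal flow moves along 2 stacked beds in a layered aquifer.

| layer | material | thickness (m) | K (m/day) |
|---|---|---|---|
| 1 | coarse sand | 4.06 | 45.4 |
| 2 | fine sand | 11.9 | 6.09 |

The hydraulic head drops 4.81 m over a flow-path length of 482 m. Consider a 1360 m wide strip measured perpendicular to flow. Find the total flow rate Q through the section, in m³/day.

Flow is parallel to layering, so each bed carries its own Darcy discharge and the transmissivities add.
Σ(K_i·b_i) = 45.4×4.06 + 6.09×11.9 = 256.8 m²/day.
Hydraulic gradient i = Δh / L = 4.81 / 482 = 0.009979.
Q = Σ(K_i·b_i) · W · i = 256.8 × 1360 × 0.009979 = 3485 m³/day.

3490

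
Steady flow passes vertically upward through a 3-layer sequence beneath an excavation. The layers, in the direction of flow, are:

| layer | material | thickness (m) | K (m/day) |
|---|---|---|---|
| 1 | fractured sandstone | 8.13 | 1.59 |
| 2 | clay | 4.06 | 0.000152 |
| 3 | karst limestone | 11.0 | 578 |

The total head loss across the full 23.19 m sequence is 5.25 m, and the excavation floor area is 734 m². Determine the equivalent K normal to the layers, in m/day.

Flow is perpendicular to layering, so the layers act in series and the equivalent K is the thickness-weighted harmonic mean.
Total thickness L = 8.13 + 4.06 + 11.0 = 23.19 m.
Σ(b_i/K_i) = 8.13/1.59 + 4.06/0.000152 + 11.0/578 = 26716 d.
K_eq = L / Σ(b_i/K_i) = 23.19 / 26716 = 0.0008680 m/day.

0.000868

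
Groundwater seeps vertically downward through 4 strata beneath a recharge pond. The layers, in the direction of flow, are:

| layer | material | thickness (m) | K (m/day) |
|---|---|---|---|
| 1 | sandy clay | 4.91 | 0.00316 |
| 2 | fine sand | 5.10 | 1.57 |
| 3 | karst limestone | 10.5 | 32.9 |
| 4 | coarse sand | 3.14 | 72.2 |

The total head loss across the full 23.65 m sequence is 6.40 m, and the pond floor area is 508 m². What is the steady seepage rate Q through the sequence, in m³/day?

Flow is perpendicular to layering, so the layers act in series and the equivalent K is the thickness-weighted harmonic mean.
Total thickness L = 4.91 + 5.10 + 10.5 + 3.14 = 23.65 m.
Σ(b_i/K_i) = 4.91/0.00316 + 5.10/1.57 + 10.5/32.9 + 3.14/72.2 = 1557 d.
K_eq = L / Σ(b_i/K_i) = 23.65 / 1557 = 0.01519 m/day.
Q = K_eq · A · (Δh/L) = 0.01519 × 508 × (6.40/23.65) = 2.088 m³/day.

2.09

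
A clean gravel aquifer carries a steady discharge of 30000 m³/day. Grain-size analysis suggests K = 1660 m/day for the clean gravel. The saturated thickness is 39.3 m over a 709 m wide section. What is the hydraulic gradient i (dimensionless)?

0.000649

Cross-sectional area A = 709 × 39.3 = 27864 m².
From Q = K·A·i, i = Q / (K·A) = 30000 / (1660 × 27864) = 0.0006486.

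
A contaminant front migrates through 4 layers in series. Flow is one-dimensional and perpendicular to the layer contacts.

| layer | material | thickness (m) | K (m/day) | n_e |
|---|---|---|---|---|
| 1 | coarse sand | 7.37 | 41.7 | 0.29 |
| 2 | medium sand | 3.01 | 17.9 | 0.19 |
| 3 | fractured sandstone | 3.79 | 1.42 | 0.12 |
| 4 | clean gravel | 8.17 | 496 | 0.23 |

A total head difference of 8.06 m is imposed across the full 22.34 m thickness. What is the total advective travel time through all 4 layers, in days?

1.90

With flow normal to the layers, continuity requires the same specific discharge q through every layer.
Σ(b_i/K_i) = 7.37/41.7 + 3.01/17.9 + 3.79/1.42 + 8.17/496 = 3.030 d.
q = Δh / Σ(b_i/K_i) = 8.06 / 3.030 = 2.660 m/day.
In each layer the seepage velocity is v_i = q/n_i, so the layer transit time is t_i = b_i·n_i / q:
  layer 1 (coarse sand): t_1 = 7.37 × 0.29 / 2.660 = 0.8036 d
  layer 2 (medium sand): t_2 = 3.01 × 0.19 / 2.660 = 0.2150 d
  layer 3 (fractured sandstone): t_3 = 3.79 × 0.12 / 2.660 = 0.1710 d
  layer 4 (clean gravel): t_4 = 8.17 × 0.23 / 2.660 = 0.7065 d
Total t = Σ t_i = 1.896 days.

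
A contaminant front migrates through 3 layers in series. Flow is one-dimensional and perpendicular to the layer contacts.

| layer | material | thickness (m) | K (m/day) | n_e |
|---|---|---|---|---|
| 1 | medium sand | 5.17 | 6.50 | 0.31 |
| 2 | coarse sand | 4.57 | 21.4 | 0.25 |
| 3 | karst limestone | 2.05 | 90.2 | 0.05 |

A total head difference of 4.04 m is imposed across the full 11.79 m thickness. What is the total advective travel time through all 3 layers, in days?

With flow normal to the layers, continuity requires the same specific discharge q through every layer.
Σ(b_i/K_i) = 5.17/6.50 + 4.57/21.4 + 2.05/90.2 = 1.032 d.
q = Δh / Σ(b_i/K_i) = 4.04 / 1.032 = 3.916 m/day.
In each layer the seepage velocity is v_i = q/n_i, so the layer transit time is t_i = b_i·n_i / q:
  layer 1 (medium sand): t_1 = 5.17 × 0.31 / 3.916 = 0.4093 d
  layer 2 (coarse sand): t_2 = 4.57 × 0.25 / 3.916 = 0.2918 d
  layer 3 (karst limestone): t_3 = 2.05 × 0.05 / 3.916 = 0.02617 d
Total t = Σ t_i = 0.7272 days.

0.727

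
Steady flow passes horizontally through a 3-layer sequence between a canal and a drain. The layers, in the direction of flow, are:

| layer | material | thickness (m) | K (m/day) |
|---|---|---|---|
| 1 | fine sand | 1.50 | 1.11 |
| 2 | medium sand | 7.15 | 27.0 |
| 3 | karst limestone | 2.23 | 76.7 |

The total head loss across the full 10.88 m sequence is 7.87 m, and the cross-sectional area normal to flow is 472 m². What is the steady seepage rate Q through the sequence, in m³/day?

Flow is perpendicular to layering, so the layers act in series and the equivalent K is the thickness-weighted harmonic mean.
Total thickness L = 1.50 + 7.15 + 2.23 = 10.88 m.
Σ(b_i/K_i) = 1.50/1.11 + 7.15/27.0 + 2.23/76.7 = 1.645 d.
K_eq = L / Σ(b_i/K_i) = 10.88 / 1.645 = 6.613 m/day.
Q = K_eq · A · (Δh/L) = 6.613 × 472 × (7.87/10.88) = 2258 m³/day.

2260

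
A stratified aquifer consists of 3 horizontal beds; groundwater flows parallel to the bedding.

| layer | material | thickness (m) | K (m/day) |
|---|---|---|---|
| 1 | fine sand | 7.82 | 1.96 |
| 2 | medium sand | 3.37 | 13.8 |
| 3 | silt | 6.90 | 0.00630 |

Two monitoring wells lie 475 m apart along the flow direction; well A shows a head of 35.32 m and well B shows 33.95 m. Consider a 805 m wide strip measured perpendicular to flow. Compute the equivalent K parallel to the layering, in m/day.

Flow is parallel to layering, so each bed carries its own Darcy discharge and the transmissivities add.
Σ(K_i·b_i) = 1.96×7.82 + 13.8×3.37 + 0.00630×6.90 = 61.88 m²/day.
Total thickness b = 18.09 m, so K_eq = Σ(K_i·b_i)/b = 3.420 m/day.

3.42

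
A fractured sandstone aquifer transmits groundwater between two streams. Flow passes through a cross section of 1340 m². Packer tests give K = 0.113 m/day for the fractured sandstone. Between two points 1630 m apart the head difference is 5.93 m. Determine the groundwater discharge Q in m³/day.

Hydraulic gradient i = Δh / L = 5.93 / 1630 = 0.003638.
Darcy's law: Q = K · A · i = 0.1130 × 1340 × 0.003638 = 0.5509 m³/day.

0.551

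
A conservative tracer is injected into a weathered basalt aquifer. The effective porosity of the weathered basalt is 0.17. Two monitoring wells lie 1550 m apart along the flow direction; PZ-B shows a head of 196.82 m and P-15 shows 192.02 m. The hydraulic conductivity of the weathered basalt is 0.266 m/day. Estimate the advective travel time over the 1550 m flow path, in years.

Hydraulic gradient i = (196.82 − 192.02) / 1550 = 4.8 / 1550 = 0.003097.
Darcy flux q = K · i = 0.2660 × 0.003097 = 0.0008237 m/day.
Seepage velocity v = q / n_e = 0.0008237 / 0.17 = 0.004846 m/day.
Travel time t = L / v = 1550 / 0.004846 = 3.199e+05 days = 875.8 years.

876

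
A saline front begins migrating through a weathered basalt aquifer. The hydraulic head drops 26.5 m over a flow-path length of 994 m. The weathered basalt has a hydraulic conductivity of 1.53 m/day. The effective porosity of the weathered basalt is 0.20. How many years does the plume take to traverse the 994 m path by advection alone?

Hydraulic gradient i = Δh / L = 26.5 / 994 = 0.02666.
Darcy flux q = K · i = 1.530 × 0.02666 = 0.04079 m/day.
Seepage velocity v = q / n_e = 0.04079 / 0.20 = 0.2039 m/day.
Travel time t = L / v = 994 / 0.2039 = 4874 days = 13.34 years.

13.3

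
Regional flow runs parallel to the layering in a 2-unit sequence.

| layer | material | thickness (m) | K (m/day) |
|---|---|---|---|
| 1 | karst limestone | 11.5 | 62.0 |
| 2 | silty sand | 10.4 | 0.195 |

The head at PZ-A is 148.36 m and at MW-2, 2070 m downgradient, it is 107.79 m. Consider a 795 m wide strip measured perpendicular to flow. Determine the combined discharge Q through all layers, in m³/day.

Flow is parallel to layering, so each bed carries its own Darcy discharge and the transmissivities add.
Σ(K_i·b_i) = 62.0×11.5 + 0.195×10.4 = 715.0 m²/day.
Hydraulic gradient i = (148.36 − 107.79) / 2070 = 40.57 / 2070 = 0.01960.
Q = Σ(K_i·b_i) · W · i = 715.0 × 795 × 0.01960 = 11141 m³/day.

11100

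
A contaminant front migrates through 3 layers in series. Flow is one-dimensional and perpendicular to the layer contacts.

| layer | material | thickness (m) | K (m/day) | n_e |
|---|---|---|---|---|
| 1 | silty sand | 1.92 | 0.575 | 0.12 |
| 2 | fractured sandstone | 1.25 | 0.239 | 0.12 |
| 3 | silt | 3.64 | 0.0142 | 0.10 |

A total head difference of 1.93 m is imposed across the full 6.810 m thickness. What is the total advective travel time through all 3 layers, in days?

With flow normal to the layers, continuity requires the same specific discharge q through every layer.
Σ(b_i/K_i) = 1.92/0.575 + 1.25/0.239 + 3.64/0.0142 = 264.9 d.
q = Δh / Σ(b_i/K_i) = 1.93 / 264.9 = 0.007286 m/day.
In each layer the seepage velocity is v_i = q/n_i, so the layer transit time is t_i = b_i·n_i / q:
  layer 1 (silty sand): t_1 = 1.92 × 0.12 / 0.007286 = 31.62 d
  layer 2 (fractured sandstone): t_2 = 1.25 × 0.12 / 0.007286 = 20.59 d
  layer 3 (silt): t_3 = 3.64 × 0.10 / 0.007286 = 49.96 d
Total t = Σ t_i = 102.2 days.

102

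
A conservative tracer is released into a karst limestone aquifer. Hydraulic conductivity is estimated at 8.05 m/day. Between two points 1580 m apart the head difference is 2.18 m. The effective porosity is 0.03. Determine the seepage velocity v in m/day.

0.370

Hydraulic gradient i = Δh / L = 2.18 / 1580 = 0.001380.
Darcy flux q = K · i = 8.050 × 0.001380 = 0.01111 m/day.
Seepage velocity v = q / n_e = 0.01111 / 0.03 = 0.3702 m/day.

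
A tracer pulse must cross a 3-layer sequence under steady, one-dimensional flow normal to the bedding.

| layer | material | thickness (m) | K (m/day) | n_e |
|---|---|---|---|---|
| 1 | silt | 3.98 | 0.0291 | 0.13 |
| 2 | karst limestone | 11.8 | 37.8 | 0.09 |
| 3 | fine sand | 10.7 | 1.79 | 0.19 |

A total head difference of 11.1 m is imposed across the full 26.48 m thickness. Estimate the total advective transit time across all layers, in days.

46.6

With flow normal to the layers, continuity requires the same specific discharge q through every layer.
Σ(b_i/K_i) = 3.98/0.0291 + 11.8/37.8 + 10.7/1.79 = 143.1 d.
q = Δh / Σ(b_i/K_i) = 11.1 / 143.1 = 0.07759 m/day.
In each layer the seepage velocity is v_i = q/n_i, so the layer transit time is t_i = b_i·n_i / q:
  layer 1 (silt): t_1 = 3.98 × 0.13 / 0.07759 = 6.668 d
  layer 2 (karst limestone): t_2 = 11.8 × 0.09 / 0.07759 = 13.69 d
  layer 3 (fine sand): t_3 = 10.7 × 0.19 / 0.07759 = 26.20 d
Total t = Σ t_i = 46.56 days.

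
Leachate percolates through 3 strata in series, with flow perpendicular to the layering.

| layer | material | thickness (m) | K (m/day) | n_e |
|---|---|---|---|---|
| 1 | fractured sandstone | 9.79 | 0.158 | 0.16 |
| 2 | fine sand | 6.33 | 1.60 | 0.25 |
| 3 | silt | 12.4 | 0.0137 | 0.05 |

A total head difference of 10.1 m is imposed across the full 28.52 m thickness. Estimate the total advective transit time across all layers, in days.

362

With flow normal to the layers, continuity requires the same specific discharge q through every layer.
Σ(b_i/K_i) = 9.79/0.158 + 6.33/1.60 + 12.4/0.0137 = 971.0 d.
q = Δh / Σ(b_i/K_i) = 10.1 / 971.0 = 0.01040 m/day.
In each layer the seepage velocity is v_i = q/n_i, so the layer transit time is t_i = b_i·n_i / q:
  layer 1 (fractured sandstone): t_1 = 9.79 × 0.16 / 0.01040 = 150.6 d
  layer 2 (fine sand): t_2 = 6.33 × 0.25 / 0.01040 = 152.1 d
  layer 3 (silt): t_3 = 12.4 × 0.05 / 0.01040 = 59.61 d
Total t = Σ t_i = 362.3 days.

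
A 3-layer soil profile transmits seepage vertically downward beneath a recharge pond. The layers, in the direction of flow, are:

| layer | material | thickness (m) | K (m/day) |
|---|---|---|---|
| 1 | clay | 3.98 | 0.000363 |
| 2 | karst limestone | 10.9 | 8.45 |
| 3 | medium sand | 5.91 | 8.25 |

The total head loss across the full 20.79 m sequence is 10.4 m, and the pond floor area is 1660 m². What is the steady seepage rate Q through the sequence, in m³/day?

Flow is perpendicular to layering, so the layers act in series and the equivalent K is the thickness-weighted harmonic mean.
Total thickness L = 3.98 + 10.9 + 5.91 = 20.79 m.
Σ(b_i/K_i) = 3.98/0.000363 + 10.9/8.45 + 5.91/8.25 = 10966 d.
K_eq = L / Σ(b_i/K_i) = 20.79 / 10966 = 0.001896 m/day.
Q = K_eq · A · (Δh/L) = 0.001896 × 1660 × (10.4/20.79) = 1.574 m³/day.

1.57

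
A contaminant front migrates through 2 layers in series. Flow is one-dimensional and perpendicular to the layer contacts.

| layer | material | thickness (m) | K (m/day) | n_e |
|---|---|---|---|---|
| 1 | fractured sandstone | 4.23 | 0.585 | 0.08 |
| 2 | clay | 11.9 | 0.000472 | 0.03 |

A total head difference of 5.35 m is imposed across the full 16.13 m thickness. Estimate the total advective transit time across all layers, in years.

8.97

With flow normal to the layers, continuity requires the same specific discharge q through every layer.
Σ(b_i/K_i) = 4.23/0.585 + 11.9/0.000472 = 25219 d.
q = Δh / Σ(b_i/K_i) = 5.35 / 25219 = 0.0002121 m/day.
In each layer the seepage velocity is v_i = q/n_i, so the layer transit time is t_i = b_i·n_i / q:
  layer 1 (fractured sandstone): t_1 = 4.23 × 0.08 / 0.0002121 = 1595 d
  layer 2 (clay): t_2 = 11.9 × 0.03 / 0.0002121 = 1683 d
Total t = Σ t_i = 3278 days = 8.975 years.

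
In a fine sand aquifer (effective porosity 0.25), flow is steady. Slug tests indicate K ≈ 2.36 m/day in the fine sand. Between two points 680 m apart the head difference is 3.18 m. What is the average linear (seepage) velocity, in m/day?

0.0441

Hydraulic gradient i = Δh / L = 3.18 / 680 = 0.004676.
Darcy flux q = K · i = 2.360 × 0.004676 = 0.01104 m/day.
Seepage velocity v = q / n_e = 0.01104 / 0.25 = 0.04415 m/day.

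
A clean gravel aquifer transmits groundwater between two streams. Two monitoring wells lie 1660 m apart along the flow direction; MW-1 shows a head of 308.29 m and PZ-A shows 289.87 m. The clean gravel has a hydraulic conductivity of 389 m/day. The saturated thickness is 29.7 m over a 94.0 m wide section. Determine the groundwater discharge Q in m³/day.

Cross-sectional area A = 94.0 × 29.7 = 2792 m².
Hydraulic gradient i = (308.29 − 289.87) / 1660 = 18.42 / 1660 = 0.01110.
Darcy's law: Q = K · A · i = 389.0 × 2792 × 0.01110 = 12051 m³/day.

12100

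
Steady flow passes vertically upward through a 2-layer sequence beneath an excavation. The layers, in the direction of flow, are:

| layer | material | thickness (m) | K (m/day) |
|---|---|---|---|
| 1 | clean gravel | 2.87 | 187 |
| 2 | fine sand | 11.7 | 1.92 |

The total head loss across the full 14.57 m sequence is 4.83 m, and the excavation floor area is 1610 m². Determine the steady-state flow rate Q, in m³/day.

Flow is perpendicular to layering, so the layers act in series and the equivalent K is the thickness-weighted harmonic mean.
Total thickness L = 2.87 + 11.7 = 14.57 m.
Σ(b_i/K_i) = 2.87/187 + 11.7/1.92 = 6.109 d.
K_eq = L / Σ(b_i/K_i) = 14.57 / 6.109 = 2.385 m/day.
Q = K_eq · A · (Δh/L) = 2.385 × 1610 × (4.83/14.57) = 1273 m³/day.

1270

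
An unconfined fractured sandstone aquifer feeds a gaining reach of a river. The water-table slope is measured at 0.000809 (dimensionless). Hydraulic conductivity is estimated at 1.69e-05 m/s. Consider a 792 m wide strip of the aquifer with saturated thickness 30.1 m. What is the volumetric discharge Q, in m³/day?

Convert K: 1.69e-05 m/s × 86400 = 1.460 m/day.
Cross-sectional area A = 792 × 30.1 = 23839 m².
Hydraulic gradient i = 0.000809.
Darcy's law: Q = K · A · i = 1.460 × 23839 × 0.0008090 = 28.16 m³/day.

28.2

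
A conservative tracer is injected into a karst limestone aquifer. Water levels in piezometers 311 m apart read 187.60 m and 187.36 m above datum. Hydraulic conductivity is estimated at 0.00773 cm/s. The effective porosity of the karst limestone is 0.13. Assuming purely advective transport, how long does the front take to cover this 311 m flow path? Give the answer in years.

Convert K: 0.00773 cm/s × 864 = 6.679 m/day.
Hydraulic gradient i = (187.60 − 187.36) / 311 = 0.24 / 311 = 0.0007717.
Darcy flux q = K · i = 6.679 × 0.0007717 = 0.005154 m/day.
Seepage velocity v = q / n_e = 0.005154 / 0.13 = 0.03965 m/day.
Travel time t = L / v = 311 / 0.03965 = 7844 days = 21.48 years.

21.5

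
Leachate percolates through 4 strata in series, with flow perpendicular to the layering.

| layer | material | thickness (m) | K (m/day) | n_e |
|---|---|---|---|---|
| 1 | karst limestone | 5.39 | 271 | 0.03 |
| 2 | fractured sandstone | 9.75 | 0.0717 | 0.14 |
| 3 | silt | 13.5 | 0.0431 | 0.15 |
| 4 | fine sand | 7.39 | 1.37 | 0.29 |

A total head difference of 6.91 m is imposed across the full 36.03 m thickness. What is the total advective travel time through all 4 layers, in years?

With flow normal to the layers, continuity requires the same specific discharge q through every layer.
Σ(b_i/K_i) = 5.39/271 + 9.75/0.0717 + 13.5/0.0431 + 7.39/1.37 = 454.6 d.
q = Δh / Σ(b_i/K_i) = 6.91 / 454.6 = 0.01520 m/day.
In each layer the seepage velocity is v_i = q/n_i, so the layer transit time is t_i = b_i·n_i / q:
  layer 1 (karst limestone): t_1 = 5.39 × 0.03 / 0.01520 = 10.64 d
  layer 2 (fractured sandstone): t_2 = 9.75 × 0.14 / 0.01520 = 89.81 d
  layer 3 (silt): t_3 = 13.5 × 0.15 / 0.01520 = 133.2 d
  layer 4 (fine sand): t_4 = 7.39 × 0.29 / 0.01520 = 141.0 d
Total t = Σ t_i = 374.7 days = 1.026 years.

1.03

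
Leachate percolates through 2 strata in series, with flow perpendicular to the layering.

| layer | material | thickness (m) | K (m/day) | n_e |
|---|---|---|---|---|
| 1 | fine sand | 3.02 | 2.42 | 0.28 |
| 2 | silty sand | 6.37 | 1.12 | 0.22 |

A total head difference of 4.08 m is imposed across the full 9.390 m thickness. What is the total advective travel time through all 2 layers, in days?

3.82

With flow normal to the layers, continuity requires the same specific discharge q through every layer.
Σ(b_i/K_i) = 3.02/2.42 + 6.37/1.12 = 6.935 d.
q = Δh / Σ(b_i/K_i) = 4.08 / 6.935 = 0.5883 m/day.
In each layer the seepage velocity is v_i = q/n_i, so the layer transit time is t_i = b_i·n_i / q:
  layer 1 (fine sand): t_1 = 3.02 × 0.28 / 0.5883 = 1.437 d
  layer 2 (silty sand): t_2 = 6.37 × 0.22 / 0.5883 = 2.382 d
Total t = Σ t_i = 3.820 days.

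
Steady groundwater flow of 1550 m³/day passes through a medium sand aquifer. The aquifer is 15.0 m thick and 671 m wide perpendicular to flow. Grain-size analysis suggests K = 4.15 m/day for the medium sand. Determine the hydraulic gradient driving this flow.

0.0371

Cross-sectional area A = 671 × 15.0 = 10065 m².
From Q = K·A·i, i = Q / (K·A) = 1550 / (4.150 × 10065) = 0.03711.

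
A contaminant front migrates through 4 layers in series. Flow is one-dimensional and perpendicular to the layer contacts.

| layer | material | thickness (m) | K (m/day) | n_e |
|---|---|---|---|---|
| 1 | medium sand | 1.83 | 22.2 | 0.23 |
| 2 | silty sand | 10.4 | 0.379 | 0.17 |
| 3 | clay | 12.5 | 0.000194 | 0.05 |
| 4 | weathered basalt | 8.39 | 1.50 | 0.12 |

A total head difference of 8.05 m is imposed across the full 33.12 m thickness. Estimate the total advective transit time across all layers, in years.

With flow normal to the layers, continuity requires the same specific discharge q through every layer.
Σ(b_i/K_i) = 1.83/22.2 + 10.4/0.379 + 12.5/0.000194 + 8.39/1.50 = 64466 d.
q = Δh / Σ(b_i/K_i) = 8.05 / 64466 = 0.0001249 m/day.
In each layer the seepage velocity is v_i = q/n_i, so the layer transit time is t_i = b_i·n_i / q:
  layer 1 (medium sand): t_1 = 1.83 × 0.23 / 0.0001249 = 3371 d
  layer 2 (silty sand): t_2 = 10.4 × 0.17 / 0.0001249 = 14159 d
  layer 3 (clay): t_3 = 12.5 × 0.05 / 0.0001249 = 5005 d
  layer 4 (weathered basalt): t_4 = 8.39 × 0.12 / 0.0001249 = 8063 d
Total t = Σ t_i = 30597 days = 83.77 years.

83.8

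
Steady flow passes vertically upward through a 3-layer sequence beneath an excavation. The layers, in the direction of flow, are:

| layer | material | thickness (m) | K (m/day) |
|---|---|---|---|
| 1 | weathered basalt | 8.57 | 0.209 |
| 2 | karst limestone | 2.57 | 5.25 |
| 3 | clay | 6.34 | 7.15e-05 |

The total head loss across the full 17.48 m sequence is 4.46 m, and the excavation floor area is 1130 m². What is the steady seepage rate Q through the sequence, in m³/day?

Flow is perpendicular to layering, so the layers act in series and the equivalent K is the thickness-weighted harmonic mean.
Total thickness L = 8.57 + 2.57 + 6.34 = 17.48 m.
Σ(b_i/K_i) = 8.57/0.209 + 2.57/5.25 + 6.34/7.15e-05 = 88713 d.
K_eq = L / Σ(b_i/K_i) = 17.48 / 88713 = 0.0001970 m/day.
Q = K_eq · A · (Δh/L) = 0.0001970 × 1130 × (4.46/17.48) = 0.05681 m³/day.

0.0568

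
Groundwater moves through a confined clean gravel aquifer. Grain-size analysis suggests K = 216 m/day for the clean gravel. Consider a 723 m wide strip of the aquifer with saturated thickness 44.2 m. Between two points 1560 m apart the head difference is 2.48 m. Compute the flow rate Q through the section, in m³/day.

11000

Cross-sectional area A = 723 × 44.2 = 31957 m².
Hydraulic gradient i = Δh / L = 2.48 / 1560 = 0.001590.
Darcy's law: Q = K · A · i = 216.0 × 31957 × 0.001590 = 10973 m³/day.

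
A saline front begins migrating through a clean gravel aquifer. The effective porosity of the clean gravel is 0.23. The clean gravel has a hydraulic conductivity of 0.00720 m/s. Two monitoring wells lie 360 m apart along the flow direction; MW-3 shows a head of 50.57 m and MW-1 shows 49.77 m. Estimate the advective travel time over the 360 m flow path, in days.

59.9

Convert K: 0.00720 m/s × 86400 = 622.1 m/day.
Hydraulic gradient i = (50.57 − 49.77) / 360 = 0.8 / 360 = 0.002222.
Darcy flux q = K · i = 622.1 × 0.002222 = 1.382 m/day.
Seepage velocity v = q / n_e = 1.382 / 0.23 = 6.010 m/day.
Travel time t = L / v = 360 / 6.010 = 59.90 days.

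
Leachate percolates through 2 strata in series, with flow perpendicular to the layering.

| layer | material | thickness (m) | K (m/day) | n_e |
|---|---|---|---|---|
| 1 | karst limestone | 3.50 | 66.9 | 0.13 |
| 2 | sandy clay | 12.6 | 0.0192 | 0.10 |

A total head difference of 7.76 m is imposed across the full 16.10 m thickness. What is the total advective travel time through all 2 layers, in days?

With flow normal to the layers, continuity requires the same specific discharge q through every layer.
Σ(b_i/K_i) = 3.50/66.9 + 12.6/0.0192 = 656.3 d.
q = Δh / Σ(b_i/K_i) = 7.76 / 656.3 = 0.01182 m/day.
In each layer the seepage velocity is v_i = q/n_i, so the layer transit time is t_i = b_i·n_i / q:
  layer 1 (karst limestone): t_1 = 3.50 × 0.13 / 0.01182 = 38.48 d
  layer 2 (sandy clay): t_2 = 12.6 × 0.10 / 0.01182 = 106.6 d
Total t = Σ t_i = 145.0 days.

145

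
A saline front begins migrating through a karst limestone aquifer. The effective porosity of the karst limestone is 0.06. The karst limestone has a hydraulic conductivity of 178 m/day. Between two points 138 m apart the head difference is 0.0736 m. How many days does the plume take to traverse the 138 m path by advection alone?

Hydraulic gradient i = Δh / L = 0.0736 / 138 = 0.0005333.
Darcy flux q = K · i = 178.0 × 0.0005333 = 0.09493 m/day.
Seepage velocity v = q / n_e = 0.09493 / 0.06 = 1.582 m/day.
Travel time t = L / v = 138 / 1.582 = 87.22 days.

87.2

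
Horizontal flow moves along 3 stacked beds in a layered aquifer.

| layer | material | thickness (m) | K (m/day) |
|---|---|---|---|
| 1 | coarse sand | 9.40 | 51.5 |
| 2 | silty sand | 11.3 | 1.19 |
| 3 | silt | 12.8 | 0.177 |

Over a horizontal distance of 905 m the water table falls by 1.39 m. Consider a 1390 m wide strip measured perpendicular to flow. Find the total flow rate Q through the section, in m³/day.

Flow is parallel to layering, so each bed carries its own Darcy discharge and the transmissivities add.
Σ(K_i·b_i) = 51.5×9.40 + 1.19×11.3 + 0.177×12.8 = 499.8 m²/day.
Hydraulic gradient i = Δh / L = 1.39 / 905 = 0.001536.
Q = Σ(K_i·b_i) · W · i = 499.8 × 1390 × 0.001536 = 1067 m³/day.

1070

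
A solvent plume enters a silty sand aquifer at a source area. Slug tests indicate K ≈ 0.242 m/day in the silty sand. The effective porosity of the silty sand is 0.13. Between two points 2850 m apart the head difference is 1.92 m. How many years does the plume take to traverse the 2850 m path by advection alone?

6220

Hydraulic gradient i = Δh / L = 1.92 / 2850 = 0.0006737.
Darcy flux q = K · i = 0.2420 × 0.0006737 = 0.0001630 m/day.
Seepage velocity v = q / n_e = 0.0001630 / 0.13 = 0.001254 m/day.
Travel time t = L / v = 2850 / 0.001254 = 2.273e+06 days = 6222 years.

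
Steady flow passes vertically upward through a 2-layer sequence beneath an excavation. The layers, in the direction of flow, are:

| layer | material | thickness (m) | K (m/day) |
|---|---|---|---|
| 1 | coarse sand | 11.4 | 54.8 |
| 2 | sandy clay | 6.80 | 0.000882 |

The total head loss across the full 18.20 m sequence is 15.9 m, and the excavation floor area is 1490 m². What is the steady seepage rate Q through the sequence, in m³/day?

3.07

Flow is perpendicular to layering, so the layers act in series and the equivalent K is the thickness-weighted harmonic mean.
Total thickness L = 11.4 + 6.80 = 18.20 m.
Σ(b_i/K_i) = 11.4/54.8 + 6.80/0.000882 = 7710 d.
K_eq = L / Σ(b_i/K_i) = 18.20 / 7710 = 0.002361 m/day.
Q = K_eq · A · (Δh/L) = 0.002361 × 1490 × (15.9/18.20) = 3.073 m³/day.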